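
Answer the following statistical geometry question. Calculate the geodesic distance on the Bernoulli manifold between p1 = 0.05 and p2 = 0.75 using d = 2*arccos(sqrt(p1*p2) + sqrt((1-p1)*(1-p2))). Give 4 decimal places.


Geodesic distance on Bernoulli manifold:
d(p1,p2) = 2*arccos(sqrt(p1*p2) + sqrt((1-p1)*(1-p2))).
sqrt(p1*p2) = sqrt(0.05*0.75) = 0.193649.
sqrt((1-p1)*(1-p2)) = sqrt(0.95*0.25) = 0.48734.
arg = 0.193649 + 0.48734 = 0.680989.
d = 2*arccos(0.680989) = 1.6434

1.6434


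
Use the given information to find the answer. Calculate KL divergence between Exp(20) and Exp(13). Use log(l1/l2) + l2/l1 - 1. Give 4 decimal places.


KL divergence for exponential family:
KL = log(l1/l2) + l2/l1 - 1.
log(20/13) = 0.430783.
13/20 = 0.65.
KL = 0.430783 + 0.65 - 1 = 0.0808

0.0808


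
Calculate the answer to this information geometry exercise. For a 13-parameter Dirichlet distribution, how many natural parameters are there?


Exponential family dimension calculation:
Dirichlet with 13 components has 13 natural parameters.

13


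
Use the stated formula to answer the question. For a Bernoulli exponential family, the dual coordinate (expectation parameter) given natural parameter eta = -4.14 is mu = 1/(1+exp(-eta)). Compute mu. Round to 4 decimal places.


Dual coordinate (expectation parameter) for Bernoulli:
mu = 1/(1+exp(-eta)).
eta = -4.14.
exp(-eta) = exp(4.14) = 62.802821.
mu = 1/(1+62.802821) = 0.0157

0.0157


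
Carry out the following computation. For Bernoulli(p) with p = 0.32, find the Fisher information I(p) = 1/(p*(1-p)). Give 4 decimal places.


For Bernoulli(p), Fisher information is I(p) = 1/(p*(1-p)).
p = 0.32, 1-p = 0.68.
p*(1-p) = 0.2176.
I(p) = 1/0.2176 = 4.5956

4.5956


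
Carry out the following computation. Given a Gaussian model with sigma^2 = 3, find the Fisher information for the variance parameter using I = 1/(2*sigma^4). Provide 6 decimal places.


Fisher information for variance: I(sigma^2) = 1/(2*sigma^4).
sigma^2 = 3, so sigma^4 = 9.
I = 1/(2*9) = 1/18 = 0.055556

0.055556


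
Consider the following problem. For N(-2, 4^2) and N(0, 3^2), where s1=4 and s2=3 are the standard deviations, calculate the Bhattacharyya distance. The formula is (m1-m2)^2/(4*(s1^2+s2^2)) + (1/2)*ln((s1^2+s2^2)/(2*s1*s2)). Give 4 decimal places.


Bhattacharyya distance between two Gaussians:
DB = (m1-m2)^2/(4*(s1^2+s2^2)) + (1/2)*ln((s1^2+s2^2)/(2*s1*s2)).
(m1-m2)^2 = (-2)^2 = 4.
s1^2+s2^2 = 16 + 9 = 25.
term1 = 4/100 = 0.04.
term2 = 0.5*ln(25/24.0) = 0.020411.
DB = 0.04 + 0.020411 = 0.0604

0.0604


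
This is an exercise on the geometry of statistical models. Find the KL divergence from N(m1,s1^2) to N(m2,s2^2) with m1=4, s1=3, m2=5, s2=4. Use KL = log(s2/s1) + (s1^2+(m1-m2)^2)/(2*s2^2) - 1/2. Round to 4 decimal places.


KL divergence between normal distributions:
KL = log(s2/s1) + (s1^2 + (m1-m2)^2)/(2*s2^2) - 1/2.
log(4/3) = 0.287682.
(3^2 + (4-5)^2)/(2*4^2) = (9 + 1)/32 = 0.3125.
KL = 0.287682 + 0.3125 - 0.5 = 0.1002

0.1002


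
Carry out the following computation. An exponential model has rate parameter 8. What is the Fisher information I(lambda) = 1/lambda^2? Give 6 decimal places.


Fisher information for exponential: I(lambda) = 1/lambda^2.
lambda = 8, lambda^2 = 64.
I = 1/64 = 0.015625

0.015625


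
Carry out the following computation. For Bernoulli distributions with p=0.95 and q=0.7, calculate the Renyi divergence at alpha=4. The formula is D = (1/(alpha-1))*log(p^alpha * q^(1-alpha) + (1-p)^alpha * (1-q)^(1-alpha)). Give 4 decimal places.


Renyi divergence of order alpha between Bernoulli distributions:
D = (1/(alpha-1))*log(p^alpha * q^(1-alpha) + (1-p)^alpha * (1-q)^(1-alpha)).
alpha = 4, p = 0.95, q = 0.7.
p^alpha * q^(1-alpha) = 0.95^4 * 0.7^-3 = 2.374654.
(1-p)^alpha * (1-q)^(1-alpha) = 0.05^4 * 0.3^-3 = 0.000231.
sum = 2.374654 + 0.000231 = 2.374885.
D = (1/3)*log(2.374885) = 0.2883

0.2883


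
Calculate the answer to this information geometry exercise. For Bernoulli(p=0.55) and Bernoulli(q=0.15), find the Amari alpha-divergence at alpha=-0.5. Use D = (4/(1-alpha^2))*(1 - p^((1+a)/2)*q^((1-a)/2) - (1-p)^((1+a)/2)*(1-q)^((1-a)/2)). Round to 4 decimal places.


Amari alpha-divergence:
D = (4/(1-alpha^2))*(1 - p^((1+a)/2)*q^((1-a)/2) - (1-p)^((1+a)/2)*(1-q)^((1-a)/2)).
alpha = -0.5, p = 0.55, q = 0.15.
e1 = (1+alpha)/2 = 0.25, e2 = (1-alpha)/2 = 0.75.
t1 = p^e1 * q^e2 = 0.55^0.25 * 0.15^0.75 = 0.207567.
t2 = (1-p)^e1 * (1-q)^e2 = 0.45^0.25 * 0.85^0.75 = 0.725049.
4/(1-alpha^2) = 5.333333.
D = 5.333333*(1 - 0.207567 - 0.725049) = 0.3594

0.3594


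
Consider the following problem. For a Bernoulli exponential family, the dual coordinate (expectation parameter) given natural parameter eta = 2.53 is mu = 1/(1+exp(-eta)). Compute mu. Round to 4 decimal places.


Dual coordinate (expectation parameter) for Bernoulli:
mu = 1/(1+exp(-eta)).
eta = 2.53.
exp(-eta) = exp(-2.53) = 0.079659.
mu = 1/(1+0.079659) = 0.9262

0.9262


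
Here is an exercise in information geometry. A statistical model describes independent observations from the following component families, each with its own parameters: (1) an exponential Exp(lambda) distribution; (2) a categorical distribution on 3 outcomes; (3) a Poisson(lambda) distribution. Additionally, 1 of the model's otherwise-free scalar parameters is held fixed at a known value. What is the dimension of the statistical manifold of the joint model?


The dimension of a statistical manifold equals the number of free
(independent) real parameters of the model. For a product of independent
blocks the parameter counts add.
- exponential (lambda): 1.
- categorical on 3 outcomes (probabilities sum to 1): 3-1 = 2.
- Poisson (lambda): 1.
Total = 1 + 2 + 1 = 4.
1 parameter(s) fixed at known values: 4 - 1 = 3.
Dimension = 3

3


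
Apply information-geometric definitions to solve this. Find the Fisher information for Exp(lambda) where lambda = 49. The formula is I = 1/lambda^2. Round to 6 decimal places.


Fisher information for exponential: I(lambda) = 1/lambda^2.
lambda = 49, lambda^2 = 2401.
I = 1/2401 = 0.000416

0.000416


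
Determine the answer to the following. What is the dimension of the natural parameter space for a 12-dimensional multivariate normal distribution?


Exponential family dimension calculation:
For 12-dim MVN: mean has 12 params, covariance has 12*13/2 = 78 unique entries.
Total dim = 12 + 78 = 90.

90


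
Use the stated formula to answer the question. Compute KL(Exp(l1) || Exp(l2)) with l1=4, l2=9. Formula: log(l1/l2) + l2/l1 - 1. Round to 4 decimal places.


KL divergence for exponential family:
KL = log(l1/l2) + l2/l1 - 1.
log(4/9) = -0.81093.
9/4 = 2.25.
KL = -0.81093 + 2.25 - 1 = 0.4391

0.4391


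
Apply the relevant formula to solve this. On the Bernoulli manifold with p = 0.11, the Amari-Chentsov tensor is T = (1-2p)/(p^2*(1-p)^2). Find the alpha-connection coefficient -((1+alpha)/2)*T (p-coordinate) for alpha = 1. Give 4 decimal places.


Skewness (Amari-Chentsov) tensor: T = (1-2p)/(p^2*(1-p)^2).
p = 0.11, 1-2p = 0.78, p^2 = 0.0121, (1-p)^2 = 0.7921.
T = 0.78/(0.0121 * 0.7921) = 81.382161.
In the p-coordinate, Gamma^(alpha) = Gamma^(0) - (alpha/2)*T with Gamma^(0) = (1/2)*g'(p) = -T/2,
so Gamma^(alpha) = -((1+alpha)/2)*T.
alpha = 1, -(1+alpha)/2 = -1.0.
Gamma = -1.0 * 81.382161 = -81.3822

-81.3822


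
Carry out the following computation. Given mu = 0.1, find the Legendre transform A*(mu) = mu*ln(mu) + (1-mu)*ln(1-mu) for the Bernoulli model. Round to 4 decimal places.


Legendre transform for Bernoulli:
A*(mu) = mu*log(mu) + (1-mu)*log(1-mu).
mu = 0.1, 1-mu = 0.9.
mu*log(mu) = 0.1*log(0.1) = -0.230259.
(1-mu)*log(1-mu) = 0.9*log(0.9) = -0.094824.
A* = -0.230259 + -0.094824 = -0.3251

-0.3251


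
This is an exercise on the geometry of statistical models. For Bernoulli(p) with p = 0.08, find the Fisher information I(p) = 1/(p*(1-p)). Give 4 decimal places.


For Bernoulli(p), Fisher information is I(p) = 1/(p*(1-p)).
p = 0.08, 1-p = 0.92.
p*(1-p) = 0.0736.
I(p) = 1/0.0736 = 13.5870

13.5870


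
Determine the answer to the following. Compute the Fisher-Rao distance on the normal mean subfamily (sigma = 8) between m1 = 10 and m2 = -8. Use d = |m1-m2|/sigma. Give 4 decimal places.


On the fixed-variance normal subfamily, geodesic distance = |m1-m2|/sigma.
|10 - -8| = 18.
sigma = 8.
d = 18/8 = 2.2500

2.2500


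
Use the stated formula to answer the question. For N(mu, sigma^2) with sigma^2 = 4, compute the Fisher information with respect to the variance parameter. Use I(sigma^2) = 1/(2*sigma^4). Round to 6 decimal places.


Fisher information for variance: I(sigma^2) = 1/(2*sigma^4).
sigma^2 = 4, so sigma^4 = 16.
I = 1/(2*16) = 1/32 = 0.031250

0.031250


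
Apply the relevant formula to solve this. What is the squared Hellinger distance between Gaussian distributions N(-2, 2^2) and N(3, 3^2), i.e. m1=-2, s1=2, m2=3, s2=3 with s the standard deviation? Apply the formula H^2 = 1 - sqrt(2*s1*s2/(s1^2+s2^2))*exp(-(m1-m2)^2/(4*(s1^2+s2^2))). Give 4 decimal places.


Squared Hellinger distance for Gaussians:
H^2 = 1 - sqrt(2*s1*s2/(s1^2+s2^2)) * exp(-(m1-m2)^2/(4*(s1^2+s2^2))).
s1^2 = 4, s2^2 = 9, s1^2+s2^2 = 13.
sqrt(2*2*3/(13)) = 0.960769.
(m1-m2)^2 = (-5)^2 = 25.
exp(-25/(4*13)) = exp(-0.480769) = 0.618308.
H^2 = 1 - 0.960769*0.618308 = 0.4059

0.4059


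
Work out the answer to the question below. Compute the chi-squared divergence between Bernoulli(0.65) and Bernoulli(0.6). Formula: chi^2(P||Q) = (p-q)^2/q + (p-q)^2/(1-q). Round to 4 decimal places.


Chi-squared divergence between Bernoulli distributions:
chi^2 = (p-q)^2/q + (p-q)^2/(1-q).
p = 0.65, q = 0.6, p-q = 0.05.
(p-q)^2 = 0.0025.
term1 = 0.0025/0.6 = 0.004167.
term2 = 0.0025/0.4 = 0.00625.
chi^2 = 0.004167 + 0.00625 = 0.0104

0.0104


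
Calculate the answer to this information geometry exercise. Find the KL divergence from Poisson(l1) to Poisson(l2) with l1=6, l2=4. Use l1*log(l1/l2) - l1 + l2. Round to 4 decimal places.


KL divergence for Poisson:
KL = l1*log(l1/l2) - l1 + l2.
l1 = 6, l2 = 4.
log(6/4) = 0.405465.
l1*log(l1/l2) = 6 * 0.405465 = 2.432791.
KL = 2.432791 - 6 + 4 = 0.4328

0.4328


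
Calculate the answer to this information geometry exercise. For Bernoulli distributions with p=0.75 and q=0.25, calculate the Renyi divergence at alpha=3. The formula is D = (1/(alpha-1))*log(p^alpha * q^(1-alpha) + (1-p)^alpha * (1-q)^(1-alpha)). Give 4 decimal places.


Renyi divergence of order alpha between Bernoulli distributions:
D = (1/(alpha-1))*log(p^alpha * q^(1-alpha) + (1-p)^alpha * (1-q)^(1-alpha)).
alpha = 3, p = 0.75, q = 0.25.
p^alpha * q^(1-alpha) = 0.75^3 * 0.25^-2 = 6.75.
(1-p)^alpha * (1-q)^(1-alpha) = 0.25^3 * 0.75^-2 = 0.027778.
sum = 6.75 + 0.027778 = 6.777778.
D = (1/2)*log(6.777778) = 0.9568

0.9568


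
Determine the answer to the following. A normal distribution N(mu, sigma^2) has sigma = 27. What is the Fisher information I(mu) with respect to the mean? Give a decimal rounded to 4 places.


The Fisher information for the mean of a normal distribution is I(mu) = 1/sigma^2.
sigma = 27, so sigma^2 = 729.
I(mu) = 1/729 = 0.0014

0.0014


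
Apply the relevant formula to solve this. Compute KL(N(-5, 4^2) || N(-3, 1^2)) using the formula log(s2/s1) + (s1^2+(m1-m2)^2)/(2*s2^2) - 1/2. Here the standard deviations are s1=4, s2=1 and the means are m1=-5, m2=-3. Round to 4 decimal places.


KL divergence between normal distributions:
KL = log(s2/s1) + (s1^2 + (m1-m2)^2)/(2*s2^2) - 1/2.
log(1/4) = -1.386294.
(4^2 + (-5--3)^2)/(2*1^2) = (16 + 4)/2 = 10.0.
KL = -1.386294 + 10.0 - 0.5 = 8.1137

8.1137


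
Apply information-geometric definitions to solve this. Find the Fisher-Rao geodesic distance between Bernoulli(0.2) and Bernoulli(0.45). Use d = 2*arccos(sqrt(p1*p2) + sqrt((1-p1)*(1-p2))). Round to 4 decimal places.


Geodesic distance on Bernoulli manifold:
d(p1,p2) = 2*arccos(sqrt(p1*p2) + sqrt((1-p1)*(1-p2))).
sqrt(p1*p2) = sqrt(0.2*0.45) = 0.3.
sqrt((1-p1)*(1-p2)) = sqrt(0.8*0.55) = 0.663325.
arg = 0.3 + 0.663325 = 0.963325.
d = 2*arccos(0.963325) = 0.5433

0.5433


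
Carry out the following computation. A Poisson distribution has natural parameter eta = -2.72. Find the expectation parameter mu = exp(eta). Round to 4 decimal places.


Expectation parameter for Poisson exponential family:
mu = exp(eta).
eta = -2.72.
mu = exp(-2.72) = 0.0659

0.0659


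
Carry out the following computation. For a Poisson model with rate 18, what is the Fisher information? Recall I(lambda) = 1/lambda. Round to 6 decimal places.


Fisher information for Poisson: I(lambda) = 1/lambda.
lambda = 18.
I(lambda) = 1/18 = 0.055556

0.055556


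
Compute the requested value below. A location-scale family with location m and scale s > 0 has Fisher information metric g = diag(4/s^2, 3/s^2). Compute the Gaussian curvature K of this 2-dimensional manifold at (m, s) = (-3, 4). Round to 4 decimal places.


The metric has the form g = (A dm^2 + B ds^2)/s^2 with A = 4, B = 3.
Substitute u = sqrt(A/B)*m: g = B*(du^2 + ds^2)/s^2, i.e. B times the
Poincare upper half-plane metric, which has constant Gaussian curvature -1.
Scaling a 2D metric by a constant c divides the Gaussian curvature by c,
so K = -1/B = -1/(3) = -0.3333 everywhere (the point (m, s) = (-3, 4) is irrelevant:
the curvature is constant).
The requested Gaussian curvature is K = -0.3333.

-0.3333


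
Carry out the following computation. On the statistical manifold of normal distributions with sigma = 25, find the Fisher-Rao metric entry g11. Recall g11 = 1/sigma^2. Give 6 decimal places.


For the 2-parameter normal family, the Fisher metric has:
  g11 = 1/sigma^2, g22 = 2/sigma^2.
sigma = 25, sigma^2 = 625.
g11 = 0.001600

0.001600


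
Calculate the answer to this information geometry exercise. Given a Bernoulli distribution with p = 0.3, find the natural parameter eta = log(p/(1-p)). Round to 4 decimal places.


Natural parameter for Bernoulli: eta = log(p/(1-p)).
p = 0.3, 1-p = 0.7.
p/(1-p) = 0.428571.
eta = log(0.428571) = -0.8473

-0.8473


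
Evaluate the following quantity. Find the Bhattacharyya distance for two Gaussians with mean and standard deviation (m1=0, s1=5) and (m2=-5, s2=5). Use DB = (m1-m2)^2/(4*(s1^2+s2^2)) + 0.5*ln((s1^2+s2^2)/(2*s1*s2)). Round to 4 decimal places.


Bhattacharyya distance between two Gaussians:
DB = (m1-m2)^2/(4*(s1^2+s2^2)) + (1/2)*ln((s1^2+s2^2)/(2*s1*s2)).
(m1-m2)^2 = (5)^2 = 25.
s1^2+s2^2 = 25 + 25 = 50.
term1 = 25/200 = 0.125.
term2 = 0.5*ln(50/50.0) = 0.0.
DB = 0.125 + 0.0 = 0.1250

0.1250


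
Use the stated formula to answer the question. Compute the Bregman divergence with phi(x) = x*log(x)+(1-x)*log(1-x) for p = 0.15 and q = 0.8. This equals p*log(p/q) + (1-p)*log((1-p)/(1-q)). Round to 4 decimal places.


Bregman divergence with negative entropy generator:
D = p*log(p/q) + (1-p)*log((1-p)/(1-q)).
p = 0.15, q = 0.8.
p*log(p/q) = 0.15*log(0.15/0.8) = -0.251096.
(1-p)*log((1-p)/(1-q)) = 0.85*log(0.85/0.2) = 1.229881.
D = -0.251096 + 1.229881 = 0.9788

0.9788


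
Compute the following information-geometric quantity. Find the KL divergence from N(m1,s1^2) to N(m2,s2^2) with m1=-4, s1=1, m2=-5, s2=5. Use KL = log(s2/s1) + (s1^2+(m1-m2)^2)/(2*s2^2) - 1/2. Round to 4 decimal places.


KL divergence between normal distributions:
KL = log(s2/s1) + (s1^2 + (m1-m2)^2)/(2*s2^2) - 1/2.
log(5/1) = 1.609438.
(1^2 + (-4--5)^2)/(2*5^2) = (1 + 1)/50 = 0.04.
KL = 1.609438 + 0.04 - 0.5 = 1.1494

1.1494


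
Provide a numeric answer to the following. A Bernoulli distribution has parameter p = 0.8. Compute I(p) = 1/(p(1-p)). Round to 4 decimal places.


For Bernoulli(p), Fisher information is I(p) = 1/(p*(1-p)).
p = 0.8, 1-p = 0.2.
p*(1-p) = 0.16.
I(p) = 1/0.16 = 6.2500

6.2500


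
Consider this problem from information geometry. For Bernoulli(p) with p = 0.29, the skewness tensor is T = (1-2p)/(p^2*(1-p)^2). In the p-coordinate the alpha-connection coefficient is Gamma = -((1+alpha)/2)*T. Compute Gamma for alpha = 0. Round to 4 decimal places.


Skewness (Amari-Chentsov) tensor: T = (1-2p)/(p^2*(1-p)^2).
p = 0.29, 1-2p = 0.42, p^2 = 0.0841, (1-p)^2 = 0.5041.
T = 0.42/(0.0841 * 0.5041) = 9.906873.
In the p-coordinate, Gamma^(alpha) = Gamma^(0) - (alpha/2)*T with Gamma^(0) = (1/2)*g'(p) = -T/2,
so Gamma^(alpha) = -((1+alpha)/2)*T.
alpha = 0, -(1+alpha)/2 = -0.5.
Gamma = -0.5 * 9.906873 = -4.9534

-4.9534


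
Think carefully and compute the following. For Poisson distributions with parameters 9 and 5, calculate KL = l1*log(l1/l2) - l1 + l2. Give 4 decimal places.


KL divergence for Poisson:
KL = l1*log(l1/l2) - l1 + l2.
l1 = 9, l2 = 5.
log(9/5) = 0.587787.
l1*log(l1/l2) = 9 * 0.587787 = 5.29008.
KL = 5.29008 - 9 + 5 = 1.2901

1.2901


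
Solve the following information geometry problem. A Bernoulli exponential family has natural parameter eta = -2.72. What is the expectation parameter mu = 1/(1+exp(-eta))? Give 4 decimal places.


Dual coordinate (expectation parameter) for Bernoulli:
mu = 1/(1+exp(-eta)).
eta = -2.72.
exp(-eta) = exp(2.72) = 15.180322.
mu = 1/(1+15.180322) = 0.0618

0.0618


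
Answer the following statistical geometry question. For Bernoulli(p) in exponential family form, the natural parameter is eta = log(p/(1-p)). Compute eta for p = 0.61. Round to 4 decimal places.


Natural parameter for Bernoulli: eta = log(p/(1-p)).
p = 0.61, 1-p = 0.39.
p/(1-p) = 1.564103.
eta = log(1.564103) = 0.4473

0.4473


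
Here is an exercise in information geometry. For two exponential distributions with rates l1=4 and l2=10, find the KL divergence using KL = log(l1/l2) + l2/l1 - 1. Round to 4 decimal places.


KL divergence for exponential family:
KL = log(l1/l2) + l2/l1 - 1.
log(4/10) = -0.916291.
10/4 = 2.5.
KL = -0.916291 + 2.5 - 1 = 0.5837

0.5837


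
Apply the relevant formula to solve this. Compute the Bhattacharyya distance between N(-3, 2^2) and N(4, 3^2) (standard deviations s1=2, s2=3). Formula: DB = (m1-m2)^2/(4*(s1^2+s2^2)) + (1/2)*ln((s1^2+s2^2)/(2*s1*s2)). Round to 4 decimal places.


Bhattacharyya distance between two Gaussians:
DB = (m1-m2)^2/(4*(s1^2+s2^2)) + (1/2)*ln((s1^2+s2^2)/(2*s1*s2)).
(m1-m2)^2 = (-7)^2 = 49.
s1^2+s2^2 = 4 + 9 = 13.
term1 = 49/52 = 0.942308.
term2 = 0.5*ln(13/12.0) = 0.040021.
DB = 0.942308 + 0.040021 = 0.9823

0.9823


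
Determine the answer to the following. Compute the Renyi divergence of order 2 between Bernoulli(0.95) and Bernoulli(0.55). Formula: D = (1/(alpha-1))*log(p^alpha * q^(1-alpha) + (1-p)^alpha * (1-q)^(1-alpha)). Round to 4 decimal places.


Renyi divergence of order alpha between Bernoulli distributions:
D = (1/(alpha-1))*log(p^alpha * q^(1-alpha) + (1-p)^alpha * (1-q)^(1-alpha)).
alpha = 2, p = 0.95, q = 0.55.
p^alpha * q^(1-alpha) = 0.95^2 * 0.55^-1 = 1.640909.
(1-p)^alpha * (1-q)^(1-alpha) = 0.05^2 * 0.45^-1 = 0.005556.
sum = 1.640909 + 0.005556 = 1.646465.
D = (1/1)*log(1.646465) = 0.4986

0.4986


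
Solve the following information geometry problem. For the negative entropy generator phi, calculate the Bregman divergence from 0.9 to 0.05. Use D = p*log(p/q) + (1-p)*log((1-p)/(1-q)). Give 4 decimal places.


Bregman divergence with negative entropy generator:
D = p*log(p/q) + (1-p)*log((1-p)/(1-q)).
p = 0.9, q = 0.05.
p*log(p/q) = 0.9*log(0.9/0.05) = 2.601335.
(1-p)*log((1-p)/(1-q)) = 0.1*log(0.1/0.95) = -0.225129.
D = 2.601335 + -0.225129 = 2.3762

2.3762


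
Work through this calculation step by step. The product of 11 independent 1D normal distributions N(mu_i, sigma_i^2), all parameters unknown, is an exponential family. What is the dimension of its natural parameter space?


Exponential family dimension calculation:
Each univariate normal has two natural parameters (mu/sigma^2 and -1/(2 sigma^2)).
With 11 independent components, dim = 2 * 11 = 22.

22


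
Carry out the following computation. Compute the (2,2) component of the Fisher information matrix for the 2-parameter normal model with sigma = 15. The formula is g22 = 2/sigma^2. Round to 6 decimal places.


For the 2-parameter normal family, the Fisher metric has:
  g11 = 1/sigma^2, g22 = 2/sigma^2.
sigma = 15, sigma^2 = 225.
g22 = 0.008889

0.008889


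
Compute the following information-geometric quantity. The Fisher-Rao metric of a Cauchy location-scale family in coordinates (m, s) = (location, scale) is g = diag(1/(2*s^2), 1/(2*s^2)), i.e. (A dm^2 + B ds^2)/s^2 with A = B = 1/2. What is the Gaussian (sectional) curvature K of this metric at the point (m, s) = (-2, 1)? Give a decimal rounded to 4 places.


The metric has the form g = (A dm^2 + B ds^2)/s^2 with A = 1/2, B = 1/2.
Substitute u = sqrt(A/B)*m: g = B*(du^2 + ds^2)/s^2, i.e. B times the
Poincare upper half-plane metric, which has constant Gaussian curvature -1.
Scaling a 2D metric by a constant c divides the Gaussian curvature by c,
so K = -1/B = -1/(1/2) = -2.0000 everywhere (the point (m, s) = (-2, 1) is irrelevant:
the curvature is constant).
The requested Gaussian curvature is K = -2.0000.

-2.0000


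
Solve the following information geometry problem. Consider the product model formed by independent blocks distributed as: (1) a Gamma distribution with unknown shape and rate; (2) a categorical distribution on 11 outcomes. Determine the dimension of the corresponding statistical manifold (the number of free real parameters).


The dimension of a statistical manifold equals the number of free
(independent) real parameters of the model. For a product of independent
blocks the parameter counts add.
- Gamma (shape, rate): 2.
- categorical on 11 outcomes (probabilities sum to 1): 11-1 = 10.
Total = 2 + 10 = 12.
Dimension = 12

12


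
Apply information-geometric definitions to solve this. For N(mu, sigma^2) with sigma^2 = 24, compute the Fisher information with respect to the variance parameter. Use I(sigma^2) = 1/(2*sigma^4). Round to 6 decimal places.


Fisher information for variance: I(sigma^2) = 1/(2*sigma^4).
sigma^2 = 24, so sigma^4 = 576.
I = 1/(2*576) = 1/1152 = 0.000868

0.000868


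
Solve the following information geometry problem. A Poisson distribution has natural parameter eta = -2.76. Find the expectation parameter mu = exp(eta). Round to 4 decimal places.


Expectation parameter for Poisson exponential family:
mu = exp(eta).
eta = -2.76.
mu = exp(-2.76) = 0.0633

0.0633


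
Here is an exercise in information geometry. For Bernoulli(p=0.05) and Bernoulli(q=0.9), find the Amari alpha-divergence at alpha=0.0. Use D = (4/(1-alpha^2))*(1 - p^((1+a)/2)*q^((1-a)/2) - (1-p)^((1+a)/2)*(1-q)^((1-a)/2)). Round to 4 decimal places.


Amari alpha-divergence:
D = (4/(1-alpha^2))*(1 - p^((1+a)/2)*q^((1-a)/2) - (1-p)^((1+a)/2)*(1-q)^((1-a)/2)).
alpha = 0.0, p = 0.05, q = 0.9.
e1 = (1+alpha)/2 = 0.5, e2 = (1-alpha)/2 = 0.5.
t1 = p^e1 * q^e2 = 0.05^0.5 * 0.9^0.5 = 0.212132.
t2 = (1-p)^e1 * (1-q)^e2 = 0.95^0.5 * 0.1^0.5 = 0.308221.
4/(1-alpha^2) = 4.0.
D = 4.0*(1 - 0.212132 - 0.308221) = 1.9186

1.9186


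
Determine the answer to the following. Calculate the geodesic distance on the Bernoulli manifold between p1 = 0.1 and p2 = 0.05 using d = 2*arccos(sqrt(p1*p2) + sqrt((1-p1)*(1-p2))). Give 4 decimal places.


Geodesic distance on Bernoulli manifold:
d(p1,p2) = 2*arccos(sqrt(p1*p2) + sqrt((1-p1)*(1-p2))).
sqrt(p1*p2) = sqrt(0.1*0.05) = 0.070711.
sqrt((1-p1)*(1-p2)) = sqrt(0.9*0.95) = 0.924662.
arg = 0.070711 + 0.924662 = 0.995373.
d = 2*arccos(0.995373) = 0.1925

0.1925


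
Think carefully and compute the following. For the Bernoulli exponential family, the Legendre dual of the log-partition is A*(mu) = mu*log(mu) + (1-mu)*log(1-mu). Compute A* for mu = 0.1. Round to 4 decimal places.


Legendre transform for Bernoulli:
A*(mu) = mu*log(mu) + (1-mu)*log(1-mu).
mu = 0.1, 1-mu = 0.9.
mu*log(mu) = 0.1*log(0.1) = -0.230259.
(1-mu)*log(1-mu) = 0.9*log(0.9) = -0.094824.
A* = -0.230259 + -0.094824 = -0.3251

-0.3251


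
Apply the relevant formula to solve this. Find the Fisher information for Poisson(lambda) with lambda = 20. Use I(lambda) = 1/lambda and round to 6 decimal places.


Fisher information for Poisson: I(lambda) = 1/lambda.
lambda = 20.
I(lambda) = 1/20 = 0.050000

0.050000


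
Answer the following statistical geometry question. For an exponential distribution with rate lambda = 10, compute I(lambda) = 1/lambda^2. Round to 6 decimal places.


Fisher information for exponential: I(lambda) = 1/lambda^2.
lambda = 10, lambda^2 = 100.
I = 1/100 = 0.010000

0.010000


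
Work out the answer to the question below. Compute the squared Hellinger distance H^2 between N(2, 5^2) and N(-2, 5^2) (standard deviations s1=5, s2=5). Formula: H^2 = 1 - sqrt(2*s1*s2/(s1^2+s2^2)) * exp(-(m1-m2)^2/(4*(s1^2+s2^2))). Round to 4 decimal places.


Squared Hellinger distance for Gaussians:
H^2 = 1 - sqrt(2*s1*s2/(s1^2+s2^2)) * exp(-(m1-m2)^2/(4*(s1^2+s2^2))).
s1^2 = 25, s2^2 = 25, s1^2+s2^2 = 50.
sqrt(2*5*5/(50)) = 1.0.
(m1-m2)^2 = (4)^2 = 16.
exp(-16/(4*50)) = exp(-0.08) = 0.923116.
H^2 = 1 - 1.0*0.923116 = 0.0769

0.0769


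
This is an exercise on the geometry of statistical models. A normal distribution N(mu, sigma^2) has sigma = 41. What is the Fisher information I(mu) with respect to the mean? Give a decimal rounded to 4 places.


The Fisher information for the mean of a normal distribution is I(mu) = 1/sigma^2.
sigma = 41, so sigma^2 = 1681.
I(mu) = 1/1681 = 0.0006

0.0006


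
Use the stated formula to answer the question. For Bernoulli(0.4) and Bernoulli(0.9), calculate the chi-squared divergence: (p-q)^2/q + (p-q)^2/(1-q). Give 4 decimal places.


Chi-squared divergence between Bernoulli distributions:
chi^2 = (p-q)^2/q + (p-q)^2/(1-q).
p = 0.4, q = 0.9, p-q = -0.5.
(p-q)^2 = 0.25.
term1 = 0.25/0.9 = 0.277778.
term2 = 0.25/0.1 = 2.5.
chi^2 = 0.277778 + 2.5 = 2.7778

2.7778


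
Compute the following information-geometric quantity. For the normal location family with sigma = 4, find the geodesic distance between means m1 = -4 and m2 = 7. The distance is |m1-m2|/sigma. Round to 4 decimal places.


On the fixed-variance normal subfamily, geodesic distance = |m1-m2|/sigma.
|-4 - 7| = 11.
sigma = 4.
d = 11/4 = 2.7500

2.7500


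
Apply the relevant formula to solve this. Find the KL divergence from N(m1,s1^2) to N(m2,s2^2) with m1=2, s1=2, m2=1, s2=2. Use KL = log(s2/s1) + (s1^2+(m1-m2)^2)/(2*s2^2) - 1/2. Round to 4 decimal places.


KL divergence between normal distributions:
KL = log(s2/s1) + (s1^2 + (m1-m2)^2)/(2*s2^2) - 1/2.
log(2/2) = 0.0.
(2^2 + (2-1)^2)/(2*2^2) = (4 + 1)/8 = 0.625.
KL = 0.0 + 0.625 - 0.5 = 0.1250

0.1250


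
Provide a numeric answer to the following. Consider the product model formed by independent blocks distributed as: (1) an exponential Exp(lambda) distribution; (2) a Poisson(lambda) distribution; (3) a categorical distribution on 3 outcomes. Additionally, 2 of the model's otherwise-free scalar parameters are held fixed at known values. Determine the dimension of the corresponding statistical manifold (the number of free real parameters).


The dimension of a statistical manifold equals the number of free
(independent) real parameters of the model. For a product of independent
blocks the parameter counts add.
- exponential (lambda): 1.
- Poisson (lambda): 1.
- categorical on 3 outcomes (probabilities sum to 1): 3-1 = 2.
Total = 1 + 1 + 2 = 4.
2 parameter(s) fixed at known values: 4 - 2 = 2.
Dimension = 2

2


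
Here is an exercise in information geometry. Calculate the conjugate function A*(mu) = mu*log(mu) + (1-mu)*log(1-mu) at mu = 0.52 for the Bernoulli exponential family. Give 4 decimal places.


Legendre transform for Bernoulli:
A*(mu) = mu*log(mu) + (1-mu)*log(1-mu).
mu = 0.52, 1-mu = 0.48.
mu*log(mu) = 0.52*log(0.52) = -0.340042.
(1-mu)*log(1-mu) = 0.48*log(0.48) = -0.352305.
A* = -0.340042 + -0.352305 = -0.6923

-0.6923


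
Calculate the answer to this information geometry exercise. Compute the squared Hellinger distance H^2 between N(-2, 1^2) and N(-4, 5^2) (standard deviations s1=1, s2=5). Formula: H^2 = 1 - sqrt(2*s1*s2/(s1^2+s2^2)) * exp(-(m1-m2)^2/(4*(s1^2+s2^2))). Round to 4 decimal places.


Squared Hellinger distance for Gaussians:
H^2 = 1 - sqrt(2*s1*s2/(s1^2+s2^2)) * exp(-(m1-m2)^2/(4*(s1^2+s2^2))).
s1^2 = 1, s2^2 = 25, s1^2+s2^2 = 26.
sqrt(2*1*5/(26)) = 0.620174.
(m1-m2)^2 = (2)^2 = 4.
exp(-4/(4*26)) = exp(-0.038462) = 0.962269.
H^2 = 1 - 0.620174*0.962269 = 0.4032

0.4032


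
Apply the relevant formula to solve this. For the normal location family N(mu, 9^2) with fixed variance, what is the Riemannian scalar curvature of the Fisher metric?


This family has a single free parameter, so its statistical manifold
is 1-dimensional. The Riemann curvature tensor of any 1-dimensional
Riemannian manifold vanishes identically, so R = 0.

0


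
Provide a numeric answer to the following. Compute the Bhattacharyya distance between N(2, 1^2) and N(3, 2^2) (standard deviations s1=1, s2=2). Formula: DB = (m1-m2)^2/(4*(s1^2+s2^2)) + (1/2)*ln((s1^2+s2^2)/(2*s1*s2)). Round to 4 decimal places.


Bhattacharyya distance between two Gaussians:
DB = (m1-m2)^2/(4*(s1^2+s2^2)) + (1/2)*ln((s1^2+s2^2)/(2*s1*s2)).
(m1-m2)^2 = (-1)^2 = 1.
s1^2+s2^2 = 1 + 4 = 5.
term1 = 1/20 = 0.05.
term2 = 0.5*ln(5/4.0) = 0.111572.
DB = 0.05 + 0.111572 = 0.1616

0.1616


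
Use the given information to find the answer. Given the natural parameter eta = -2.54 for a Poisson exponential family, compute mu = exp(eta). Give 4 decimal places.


Expectation parameter for Poisson exponential family:
mu = exp(eta).
eta = -2.54.
mu = exp(-2.54) = 0.0789

0.0789


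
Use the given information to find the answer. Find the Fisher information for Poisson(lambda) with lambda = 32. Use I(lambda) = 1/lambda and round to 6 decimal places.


Fisher information for Poisson: I(lambda) = 1/lambda.
lambda = 32.
I(lambda) = 1/32 = 0.031250

0.031250


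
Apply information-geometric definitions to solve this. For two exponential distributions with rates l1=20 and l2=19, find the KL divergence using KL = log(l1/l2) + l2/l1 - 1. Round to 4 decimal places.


KL divergence for exponential family:
KL = log(l1/l2) + l2/l1 - 1.
log(20/19) = 0.051293.
19/20 = 0.95.
KL = 0.051293 + 0.95 - 1 = 0.0013

0.0013


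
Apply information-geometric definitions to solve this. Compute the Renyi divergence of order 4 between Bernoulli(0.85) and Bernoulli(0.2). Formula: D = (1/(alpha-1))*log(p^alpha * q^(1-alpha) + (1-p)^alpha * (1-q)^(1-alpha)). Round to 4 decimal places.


Renyi divergence of order alpha between Bernoulli distributions:
D = (1/(alpha-1))*log(p^alpha * q^(1-alpha) + (1-p)^alpha * (1-q)^(1-alpha)).
alpha = 4, p = 0.85, q = 0.2.
p^alpha * q^(1-alpha) = 0.85^4 * 0.2^-3 = 65.250781.
(1-p)^alpha * (1-q)^(1-alpha) = 0.15^4 * 0.8^-3 = 0.000989.
sum = 65.250781 + 0.000989 = 65.25177.
D = (1/3)*log(65.25177) = 1.3928

1.3928


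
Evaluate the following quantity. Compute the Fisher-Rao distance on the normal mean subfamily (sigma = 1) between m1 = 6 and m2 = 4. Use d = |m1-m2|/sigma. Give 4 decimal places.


On the fixed-variance normal subfamily, geodesic distance = |m1-m2|/sigma.
|6 - 4| = 2.
sigma = 1.
d = 2/1 = 2.0000

2.0000


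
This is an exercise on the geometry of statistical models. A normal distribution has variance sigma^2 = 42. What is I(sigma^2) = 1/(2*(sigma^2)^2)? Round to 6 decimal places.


Fisher information for variance: I(sigma^2) = 1/(2*sigma^4).
sigma^2 = 42, so sigma^4 = 1764.
I = 1/(2*1764) = 1/3528 = 0.000283

0.000283


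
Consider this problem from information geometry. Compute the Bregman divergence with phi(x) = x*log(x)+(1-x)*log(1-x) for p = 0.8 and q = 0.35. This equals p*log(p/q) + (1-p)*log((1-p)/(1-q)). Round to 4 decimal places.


Bregman divergence with negative entropy generator:
D = p*log(p/q) + (1-p)*log((1-p)/(1-q)).
p = 0.8, q = 0.35.
p*log(p/q) = 0.8*log(0.8/0.35) = 0.661343.
(1-p)*log((1-p)/(1-q)) = 0.2*log(0.2/0.65) = -0.235731.
D = 0.661343 + -0.235731 = 0.4256

0.4256


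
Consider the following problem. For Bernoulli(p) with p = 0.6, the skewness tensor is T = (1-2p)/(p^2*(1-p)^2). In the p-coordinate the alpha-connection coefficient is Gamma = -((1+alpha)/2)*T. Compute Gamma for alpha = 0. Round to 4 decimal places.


Skewness (Amari-Chentsov) tensor: T = (1-2p)/(p^2*(1-p)^2).
p = 0.6, 1-2p = -0.2, p^2 = 0.36, (1-p)^2 = 0.16.
T = -0.2/(0.36 * 0.16) = -3.472222.
In the p-coordinate, Gamma^(alpha) = Gamma^(0) - (alpha/2)*T with Gamma^(0) = (1/2)*g'(p) = -T/2,
so Gamma^(alpha) = -((1+alpha)/2)*T.
alpha = 0, -(1+alpha)/2 = -0.5.
Gamma = -0.5 * -3.472222 = 1.7361

1.7361


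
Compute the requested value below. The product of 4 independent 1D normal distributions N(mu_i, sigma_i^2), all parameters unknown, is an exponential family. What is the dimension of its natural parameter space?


Exponential family dimension calculation:
Each univariate normal has two natural parameters (mu/sigma^2 and -1/(2 sigma^2)).
With 4 independent components, dim = 2 * 4 = 8.

8


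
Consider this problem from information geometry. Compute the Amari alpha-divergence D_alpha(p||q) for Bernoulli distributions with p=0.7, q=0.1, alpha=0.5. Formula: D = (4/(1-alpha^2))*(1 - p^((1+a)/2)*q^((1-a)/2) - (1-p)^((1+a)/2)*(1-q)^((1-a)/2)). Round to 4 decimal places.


Amari alpha-divergence:
D = (4/(1-alpha^2))*(1 - p^((1+a)/2)*q^((1-a)/2) - (1-p)^((1+a)/2)*(1-q)^((1-a)/2)).
alpha = 0.5, p = 0.7, q = 0.1.
e1 = (1+alpha)/2 = 0.75, e2 = (1-alpha)/2 = 0.25.
t1 = p^e1 * q^e2 = 0.7^0.75 * 0.1^0.25 = 0.430352.
t2 = (1-p)^e1 * (1-q)^e2 = 0.3^0.75 * 0.9^0.25 = 0.394822.
4/(1-alpha^2) = 5.333333.
D = 5.333333*(1 - 0.430352 - 0.394822) = 0.9324

0.9324


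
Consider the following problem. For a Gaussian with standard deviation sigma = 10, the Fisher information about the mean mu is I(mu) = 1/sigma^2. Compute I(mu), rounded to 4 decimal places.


The Fisher information for the mean of a normal distribution is I(mu) = 1/sigma^2.
sigma = 10, so sigma^2 = 100.
I(mu) = 1/100 = 0.0100

0.0100


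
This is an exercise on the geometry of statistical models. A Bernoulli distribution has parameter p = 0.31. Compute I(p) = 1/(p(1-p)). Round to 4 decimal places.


For Bernoulli(p), Fisher information is I(p) = 1/(p*(1-p)).
p = 0.31, 1-p = 0.69.
p*(1-p) = 0.2139.
I(p) = 1/0.2139 = 4.6751

4.6751


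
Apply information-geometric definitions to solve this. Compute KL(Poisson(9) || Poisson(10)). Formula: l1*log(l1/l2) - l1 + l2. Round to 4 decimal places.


KL divergence for Poisson:
KL = l1*log(l1/l2) - l1 + l2.
l1 = 9, l2 = 10.
log(9/10) = -0.105361.
l1*log(l1/l2) = 9 * -0.105361 = -0.948245.
KL = -0.948245 - 9 + 10 = 0.0518

0.0518


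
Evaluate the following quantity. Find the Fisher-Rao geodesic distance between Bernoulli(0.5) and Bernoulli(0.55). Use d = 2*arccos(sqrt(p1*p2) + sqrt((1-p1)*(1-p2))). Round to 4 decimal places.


Geodesic distance on Bernoulli manifold:
d(p1,p2) = 2*arccos(sqrt(p1*p2) + sqrt((1-p1)*(1-p2))).
sqrt(p1*p2) = sqrt(0.5*0.55) = 0.524404.
sqrt((1-p1)*(1-p2)) = sqrt(0.5*0.45) = 0.474342.
arg = 0.524404 + 0.474342 = 0.998746.
d = 2*arccos(0.998746) = 0.1002

0.1002


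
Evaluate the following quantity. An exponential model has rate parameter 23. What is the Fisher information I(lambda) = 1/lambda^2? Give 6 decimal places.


Fisher information for exponential: I(lambda) = 1/lambda^2.
lambda = 23, lambda^2 = 529.
I = 1/529 = 0.001890

0.001890


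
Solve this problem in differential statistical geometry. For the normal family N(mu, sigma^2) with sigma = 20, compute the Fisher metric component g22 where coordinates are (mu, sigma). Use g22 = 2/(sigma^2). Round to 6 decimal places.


For the 2-parameter normal family, the Fisher metric has:
  g11 = 1/sigma^2, g22 = 2/sigma^2.
sigma = 20, sigma^2 = 400.
g22 = 0.005000

0.005000


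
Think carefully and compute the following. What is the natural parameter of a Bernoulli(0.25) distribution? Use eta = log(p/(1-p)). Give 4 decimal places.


Natural parameter for Bernoulli: eta = log(p/(1-p)).
p = 0.25, 1-p = 0.75.
p/(1-p) = 0.333333.
eta = log(0.333333) = -1.0986

-1.0986


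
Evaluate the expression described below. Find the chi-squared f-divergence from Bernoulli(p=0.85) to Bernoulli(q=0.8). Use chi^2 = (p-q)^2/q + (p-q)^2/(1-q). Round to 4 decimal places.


Chi-squared divergence between Bernoulli distributions:
chi^2 = (p-q)^2/q + (p-q)^2/(1-q).
p = 0.85, q = 0.8, p-q = 0.05.
(p-q)^2 = 0.0025.
term1 = 0.0025/0.8 = 0.003125.
term2 = 0.0025/0.2 = 0.0125.
chi^2 = 0.003125 + 0.0125 = 0.0156

0.0156


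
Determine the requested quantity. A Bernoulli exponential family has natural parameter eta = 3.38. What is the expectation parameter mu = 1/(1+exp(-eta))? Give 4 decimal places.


Dual coordinate (expectation parameter) for Bernoulli:
mu = 1/(1+exp(-eta)).
eta = 3.38.
exp(-eta) = exp(-3.38) = 0.034047.
mu = 1/(1+0.034047) = 0.9671

0.9671


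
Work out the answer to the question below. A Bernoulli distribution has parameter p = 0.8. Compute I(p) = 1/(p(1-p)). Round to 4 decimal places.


For Bernoulli(p), Fisher information is I(p) = 1/(p*(1-p)).
p = 0.8, 1-p = 0.2.
p*(1-p) = 0.16.
I(p) = 1/0.16 = 6.2500

6.2500


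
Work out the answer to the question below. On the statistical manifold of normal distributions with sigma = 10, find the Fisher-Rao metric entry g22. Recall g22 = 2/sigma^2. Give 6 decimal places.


For the 2-parameter normal family, the Fisher metric has:
  g11 = 1/sigma^2, g22 = 2/sigma^2.
sigma = 10, sigma^2 = 100.
g22 = 0.020000

0.020000


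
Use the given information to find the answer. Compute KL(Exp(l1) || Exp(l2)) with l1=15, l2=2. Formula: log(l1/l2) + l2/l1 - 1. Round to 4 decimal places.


KL divergence for exponential family:
KL = log(l1/l2) + l2/l1 - 1.
log(15/2) = 2.014903.
2/15 = 0.133333.
KL = 2.014903 + 0.133333 - 1 = 1.1482

1.1482


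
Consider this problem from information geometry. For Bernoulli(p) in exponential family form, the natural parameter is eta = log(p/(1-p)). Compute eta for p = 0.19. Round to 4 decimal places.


Natural parameter for Bernoulli: eta = log(p/(1-p)).
p = 0.19, 1-p = 0.81.
p/(1-p) = 0.234568.
eta = log(0.234568) = -1.4500

-1.4500


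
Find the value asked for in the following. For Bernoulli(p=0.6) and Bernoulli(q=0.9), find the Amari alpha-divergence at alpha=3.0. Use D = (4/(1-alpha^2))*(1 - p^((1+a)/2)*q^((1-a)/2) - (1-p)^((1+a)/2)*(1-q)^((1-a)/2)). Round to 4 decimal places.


Amari alpha-divergence:
D = (4/(1-alpha^2))*(1 - p^((1+a)/2)*q^((1-a)/2) - (1-p)^((1+a)/2)*(1-q)^((1-a)/2)).
alpha = 3.0, p = 0.6, q = 0.9.
e1 = (1+alpha)/2 = 2.0, e2 = (1-alpha)/2 = -1.0.
t1 = p^e1 * q^e2 = 0.6^2.0 * 0.9^-1.0 = 0.4.
t2 = (1-p)^e1 * (1-q)^e2 = 0.4^2.0 * 0.1^-1.0 = 1.6.
4/(1-alpha^2) = -0.5.
D = -0.5*(1 - 0.4 - 1.6) = 0.5000

0.5000


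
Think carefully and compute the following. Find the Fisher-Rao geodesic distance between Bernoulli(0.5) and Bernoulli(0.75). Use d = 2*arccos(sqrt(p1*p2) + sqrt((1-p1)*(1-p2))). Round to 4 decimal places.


Geodesic distance on Bernoulli manifold:
d(p1,p2) = 2*arccos(sqrt(p1*p2) + sqrt((1-p1)*(1-p2))).
sqrt(p1*p2) = sqrt(0.5*0.75) = 0.612372.
sqrt((1-p1)*(1-p2)) = sqrt(0.5*0.25) = 0.353553.
arg = 0.612372 + 0.353553 = 0.965926.
d = 2*arccos(0.965926) = 0.5236

0.5236


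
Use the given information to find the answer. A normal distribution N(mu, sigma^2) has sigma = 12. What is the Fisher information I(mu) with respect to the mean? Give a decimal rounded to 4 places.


The Fisher information for the mean of a normal distribution is I(mu) = 1/sigma^2.
sigma = 12, so sigma^2 = 144.
I(mu) = 1/144 = 0.0069

0.0069


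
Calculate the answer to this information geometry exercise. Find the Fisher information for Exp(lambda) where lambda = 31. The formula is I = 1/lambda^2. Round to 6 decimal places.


Fisher information for exponential: I(lambda) = 1/lambda^2.
lambda = 31, lambda^2 = 961.
I = 1/961 = 0.001041

0.001041


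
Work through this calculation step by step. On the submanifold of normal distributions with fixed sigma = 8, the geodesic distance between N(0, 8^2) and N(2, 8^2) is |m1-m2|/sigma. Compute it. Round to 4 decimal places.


On the fixed-variance normal subfamily, geodesic distance = |m1-m2|/sigma.
|0 - 2| = 2.
sigma = 8.
d = 2/8 = 0.2500

0.2500
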